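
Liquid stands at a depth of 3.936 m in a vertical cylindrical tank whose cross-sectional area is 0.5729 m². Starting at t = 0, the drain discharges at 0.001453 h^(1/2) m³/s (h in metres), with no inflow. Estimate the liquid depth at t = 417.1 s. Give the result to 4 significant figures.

2.117 m

With no inflow, A dh/dt = −0.001453 √h.
This is separable: 2 d(√h)/dt = −0.001453/A, so √h = √h₀ − (0.001453/(2A)) t.
√h = √3.936 − 0.001453·417.1/(2·0.5729) = 1.98394 − 0.528929 = 1.45501.
h = 1.45501² = 2.11705 m.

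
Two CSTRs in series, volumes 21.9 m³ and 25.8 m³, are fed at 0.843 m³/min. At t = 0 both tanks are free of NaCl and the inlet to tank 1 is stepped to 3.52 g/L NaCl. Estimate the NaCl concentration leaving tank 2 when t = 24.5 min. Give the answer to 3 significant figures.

0.760 g/L

Species balance on tank i: dCᵢ/dt = (Cᵢ₋₁ − Cᵢ)/τᵢ with τᵢ = Vᵢ/Q.
τ₁ = 21.9/0.843 = 25.979 min; τ₂ = 25.8/0.843 = 30.605 min.
Tank 1: C₁ = C_in(1 − e^(−t/τ₁)). Tank 2 (τ₁ ≠ τ₂): C₂ = C_in[1 − (τ₁ e^(−t/τ₁) − τ₂ e^(−t/τ₂))/(τ₁ − τ₂)].
At t = 24.5: e^(−t/τ₁) = 0.38943, e^(−t/τ₂) = 0.44909.
C₂ = 3.52·[1 − (25.979·0.38943 − 30.605·0.44909)/(-4.6263)] = 3.52·0.21585 = 0.75978 g/L.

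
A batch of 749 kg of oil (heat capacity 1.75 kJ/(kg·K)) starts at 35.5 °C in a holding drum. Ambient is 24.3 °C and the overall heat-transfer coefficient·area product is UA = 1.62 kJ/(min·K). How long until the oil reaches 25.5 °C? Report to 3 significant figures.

Lumped-capacitance energy balance: M c_p dT/dt = UA(T_amb − T).
τ = M c_p/UA = 809.10 min; T_ss = T_amb = 24.300 °C.
T(t) = T_ss + (T₀ − T_ss)e^(−t/τ); set T = 25.5:
t = −τ ln[(T − T_ss)/(T₀ − T_ss)] = −809.10 · ln(0.10714) = 1807.2 min.

1810 min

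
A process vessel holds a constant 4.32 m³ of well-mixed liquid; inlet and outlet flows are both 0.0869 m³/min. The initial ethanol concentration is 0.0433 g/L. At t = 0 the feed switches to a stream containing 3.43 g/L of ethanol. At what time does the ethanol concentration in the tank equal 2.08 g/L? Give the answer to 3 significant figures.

Species balance on the tank: V dC/dt = Q(C_in − C), so τ = V/Q = 49.712 min.
C(t) = C_in + (C₀ − C_in) e^(−t/τ). Set C = 2.08 and solve for t:
e^(−t/τ) = (C − C_in)/(C₀ − C_in) = (2.08 − 3.43)/(0.0433 − 3.43) = 0.39862
t = −τ ln(…) = 49.712 × 0.91975 = 45.723 min.

45.7 min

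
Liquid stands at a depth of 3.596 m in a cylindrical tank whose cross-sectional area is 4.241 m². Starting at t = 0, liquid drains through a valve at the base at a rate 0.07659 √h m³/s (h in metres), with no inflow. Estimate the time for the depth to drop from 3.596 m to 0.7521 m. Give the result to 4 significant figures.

Unsteady balance on liquid volume: A dh/dt = −0.07659 √h.
∫ h^(−1/2) dh = −(0.07659/A) ∫ dt, giving 2√h = 2√h₀ − (0.07659/A) t.
t = 2A(√h₀ − √h)/0.07659 = 2·4.241·(√3.596 − √0.7521)/0.07659
  = 8.48200 × (1.89631 − 0.867237) / 0.07659 = 113.965 s.

114.0 s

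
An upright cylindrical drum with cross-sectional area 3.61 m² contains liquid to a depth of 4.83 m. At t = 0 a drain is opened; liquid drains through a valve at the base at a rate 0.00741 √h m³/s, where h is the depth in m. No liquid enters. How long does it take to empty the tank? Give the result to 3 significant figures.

2140 s

Volume balance on the tank: A dh/dt = −0.00741 √h.
Separate and integrate: 2(√h − √h₀) = −(0.00741/A) t.
Tank is empty when √h = 0: t_empty = 2A√h₀/0.00741.
t_empty = 2·3.61·√4.83/0.00741 = 7.2200·2.1977/0.00741 = 2141.4 s.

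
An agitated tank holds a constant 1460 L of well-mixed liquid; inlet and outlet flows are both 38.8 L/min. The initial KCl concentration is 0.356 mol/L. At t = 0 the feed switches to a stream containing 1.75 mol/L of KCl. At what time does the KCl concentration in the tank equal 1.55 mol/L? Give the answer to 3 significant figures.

Species balance: V dC/dt = Q(C_in − C) ⇒ τ = V/Q = 37.629 min.
C(t) = C_in + (C₀ − C_in) e^(−t/τ). Set C = 1.55 and solve for t:
e^(−t/τ) = (C − C_in)/(C₀ − C_in) = (1.55 − 1.75)/(0.356 − 1.75) = 0.14347
t = −τ ln(…) = 37.629 × 1.9416 = 73.061 min.

73.1 min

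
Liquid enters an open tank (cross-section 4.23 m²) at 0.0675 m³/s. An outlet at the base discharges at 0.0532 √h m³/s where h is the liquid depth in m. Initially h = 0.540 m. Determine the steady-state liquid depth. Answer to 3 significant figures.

Volume balance on the tank: A dh/dt = Q_in − 0.0532 √h. At steady state dh/dt = 0:
Q_in = 0.0532 √h_ss ⇒ √h_ss = 0.0675/0.0532 = 1.2688.
h_ss = 1.2688² = 1.6098 m. (Since h₀ = 0.540 m < h_ss, the level will rise toward this value.)

1.61 m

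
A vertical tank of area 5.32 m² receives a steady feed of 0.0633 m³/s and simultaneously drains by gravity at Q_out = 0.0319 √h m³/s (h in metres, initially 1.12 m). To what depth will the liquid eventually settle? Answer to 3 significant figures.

3.94 m

Mass balance (ρ constant): A dh/dt = Q_in − 0.0319 √h. At steady state dh/dt = 0:
Q_in = 0.0319 √h_ss ⇒ √h_ss = 0.0633/0.0319 = 1.9843.
h_ss = 1.9843² = 3.9375 m. (Since h₀ = 1.12 m < h_ss, the level will rise toward this value.)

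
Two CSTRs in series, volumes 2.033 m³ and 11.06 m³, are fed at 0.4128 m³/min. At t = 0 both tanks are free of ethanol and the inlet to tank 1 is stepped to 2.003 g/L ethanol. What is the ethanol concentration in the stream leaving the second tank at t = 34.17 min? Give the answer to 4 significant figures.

1.318 g/L

Species balance on tank i: dCᵢ/dt = (Cᵢ₋₁ − Cᵢ)/τᵢ with τᵢ = Vᵢ/Q.
τ₁ = 2.033/0.4128 = 4.92490 min; τ₂ = 11.06/0.4128 = 26.7926 min.
Tank 1: C₁ = C_in(1 − e^(−t/τ₁)). Tank 2 (τ₁ ≠ τ₂): C₂ = C_in[1 − (τ₁ e^(−t/τ₁) − τ₂ e^(−t/τ₂))/(τ₁ − τ₂)].
At t = 34.17: e^(−t/τ₁) = 0.000970007, e^(−t/τ₂) = 0.279333.
C₂ = 2.003·[1 − (4.92490·0.000970007 − 26.7926·0.279333)/(-21.8677)] = 2.003·0.657976 = 1.31793 g/L.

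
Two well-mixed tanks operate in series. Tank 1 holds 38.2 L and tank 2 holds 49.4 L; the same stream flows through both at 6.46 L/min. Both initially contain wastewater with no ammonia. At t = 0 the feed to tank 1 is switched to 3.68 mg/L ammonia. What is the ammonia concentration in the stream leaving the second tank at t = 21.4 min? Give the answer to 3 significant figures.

3.03 mg/L

Each tank obeys Vᵢ dCᵢ/dt = Q(Cᵢ₋₁ − Cᵢ), so τᵢ = Vᵢ/Q.
τ₁ = 38.2/6.46 = 5.9133 min; τ₂ = 49.4/6.46 = 7.6471 min.
Solving the cascade with C₁(0)=C₂(0)=0 gives C₂(t) = C_in[1 − (τ₁ e^(−t/τ₁) − τ₂ e^(−t/τ₂))/(τ₁ − τ₂)].
At t = 21.4: e^(−t/τ₁) = 0.026811, e^(−t/τ₂) = 0.060904.
C₂ = 3.68·[1 − (5.9133·0.026811 − 7.6471·0.060904)/(-1.7337)] = 3.68·0.82281 = 3.0280 mg/L.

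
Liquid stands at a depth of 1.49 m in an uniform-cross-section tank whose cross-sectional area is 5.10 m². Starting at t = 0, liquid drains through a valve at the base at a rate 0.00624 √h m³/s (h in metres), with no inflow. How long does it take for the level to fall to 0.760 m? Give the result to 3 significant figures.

570 s

With no inflow, A dh/dt = −0.00624 √h.
∫ h^(−1/2) dh = −(0.00624/A) ∫ dt, giving 2√h = 2√h₀ − (0.00624/A) t.
t = 2A(√h₀ − √h)/0.00624 = 2·5.10·(√1.49 − √0.760)/0.00624
  = 10.200 × (1.2207 − 0.87178) / 0.00624 = 570.28 s.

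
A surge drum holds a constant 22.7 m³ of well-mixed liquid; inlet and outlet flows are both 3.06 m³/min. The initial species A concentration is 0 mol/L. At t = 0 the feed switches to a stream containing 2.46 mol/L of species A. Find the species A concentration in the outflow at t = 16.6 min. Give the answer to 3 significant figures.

Species balance on the tank: V dC/dt = Q(C_in − C).
Rewrite as dC/dt + C/τ = C_in/τ, τ = V/Q = 7.4183 min.
This is linear first-order; C(t) = C_in + (C₀ − C_in) e^(−t/τ).
C(16.6) = 2.46 + (0 − 2.46)·e^(−16.6/7.4183) = 2.46 + (-2.4600)·0.10670 = 2.1975 mol/L.

2.20 mol/L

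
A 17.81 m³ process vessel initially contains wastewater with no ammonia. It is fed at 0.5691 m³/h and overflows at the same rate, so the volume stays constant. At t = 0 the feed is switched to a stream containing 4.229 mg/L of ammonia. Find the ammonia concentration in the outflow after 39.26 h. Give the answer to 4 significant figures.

3.023 mg/L

Species balance on the tank: V dC/dt = Q(C_in − C).
So dC/dt = (C_in − C)/τ with τ = V/Q = 17.81/0.5691 = 31.2950 h.
This is linear first-order; C(t) = C_in + (C₀ − C_in) e^(−t/τ).
C(39.26) = 4.229 + (0 − 4.229)·e^(−39.26/31.2950) = 4.229 + (-4.22900)·0.285215 = 3.02283 mg/L.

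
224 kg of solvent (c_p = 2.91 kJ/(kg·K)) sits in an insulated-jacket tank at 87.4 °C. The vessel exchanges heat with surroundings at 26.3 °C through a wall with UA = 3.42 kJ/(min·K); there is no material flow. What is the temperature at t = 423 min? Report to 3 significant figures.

Lumped-capacitance energy balance: M c_p dT/dt = UA(T_amb − T).
dT/dt = (T_ss − T)/τ with T_ss = T_amb = 26.300 °C, τ = M c_p/UA = 224·2.91/3.42 = 190.60 min.
T approaches T_ss exponentially: T(t) = T_ss + (T₀ − T_ss) e^(−t/τ).
T(423) = 26.300 + (61.100)·0.10868 = 32.940 °C.

32.9 °C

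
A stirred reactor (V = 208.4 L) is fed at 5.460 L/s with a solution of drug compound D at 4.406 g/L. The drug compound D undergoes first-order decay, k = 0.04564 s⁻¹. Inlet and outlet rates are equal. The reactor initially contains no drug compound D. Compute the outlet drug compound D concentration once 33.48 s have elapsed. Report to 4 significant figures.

1.462 g/L

Species balance: V dC/dt = Q C_in − Q C − k V C.
dC/dt = (Q/V) C_in − (Q/V + k) C; effective rate a = Q/V + k = 0.0261996 + 0.04564 = 0.0718396 s⁻¹.
C_ss = Q C_in/(Q + kV) = 1.60685 g/L; C(t) = C_ss + (C₀ − C_ss) e^(−a t).
C(33.48) = 1.60685 + (-1.60685)·e^(−0.0718396·33.48) = 1.60685 + (-1.60685)·0.0902483 = 1.46183 g/L.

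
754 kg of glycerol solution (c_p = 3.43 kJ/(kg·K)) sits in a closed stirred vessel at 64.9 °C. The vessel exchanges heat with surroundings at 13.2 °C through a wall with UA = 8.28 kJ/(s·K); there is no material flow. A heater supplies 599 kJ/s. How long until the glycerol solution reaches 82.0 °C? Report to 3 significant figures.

M c_p dT/dt = −UA(T − T_amb) + Q̇.
τ = M c_p/UA = 312.35 s; T_ss = T_amb + Q̇/UA = 13.2 + 599/8.28 = 85.543 °C.
T(t) = T_ss + (T₀ − T_ss)e^(−t/τ); set T = 82.0:
t = −τ ln[(T − T_ss)/(T₀ − T_ss)] = −312.35 · ln(0.17163) = 550.48 s.

550 s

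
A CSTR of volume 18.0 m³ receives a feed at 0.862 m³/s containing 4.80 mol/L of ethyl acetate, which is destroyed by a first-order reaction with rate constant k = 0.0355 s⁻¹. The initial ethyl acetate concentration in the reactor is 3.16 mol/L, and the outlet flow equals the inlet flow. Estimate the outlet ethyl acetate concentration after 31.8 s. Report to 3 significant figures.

V dC/dt = Q(C_in − C) − k V C.
This is linear with rate a = Q/V + k = 0.083389 s⁻¹.
C_ss = Q C_in/(Q + kV) = 2.7566 mol/L; C(t) = C_ss + (C₀ − C_ss) e^(−a t).
C(31.8) = 2.7566 + (0.40344)·e^(−0.083389·31.8) = 2.7566 + (0.40344)·0.070527 = 2.7850 mol/L.

2.79 mol/L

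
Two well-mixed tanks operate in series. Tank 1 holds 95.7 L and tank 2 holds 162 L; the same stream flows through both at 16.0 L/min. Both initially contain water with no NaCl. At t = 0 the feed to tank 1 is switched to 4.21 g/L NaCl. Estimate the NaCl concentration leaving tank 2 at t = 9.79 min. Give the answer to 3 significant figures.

Time constants: τᵢ = Vᵢ/Q for each well-mixed tank.
τ₁ = 95.7/16.0 = 5.9813 min; τ₂ = 162/16.0 = 10.125 min.
Solving the cascade with C₁(0)=C₂(0)=0 gives C₂(t) = C_in[1 − (τ₁ e^(−t/τ₁) − τ₂ e^(−t/τ₂))/(τ₁ − τ₂)].
At t = 9.79: e^(−t/τ₁) = 0.19461, e^(−t/τ₂) = 0.38025.
C₂ = 4.21·[1 − (5.9813·0.19461 − 10.125·0.38025)/(-4.1437)] = 4.21·0.35177 = 1.4810 g/L.

1.48 g/L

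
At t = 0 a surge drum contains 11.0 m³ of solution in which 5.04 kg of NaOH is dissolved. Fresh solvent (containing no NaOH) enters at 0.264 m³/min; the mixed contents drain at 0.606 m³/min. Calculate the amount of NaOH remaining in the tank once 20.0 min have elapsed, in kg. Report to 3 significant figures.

Let m(t) be the amount of NaOH. Volume: V(t) = V₀ + (Q_in − Q_out) t = 11.0 − 0.34200 t; V(20.0) = 4.1600 m³.
Species balance (pure solvent in): dm/dt = −Q_out · m/V(t).
Separate: dm/m = −Q_out dt/V(t) ⇒ ln(m/m₀) = −(Q_out/(Q_in−Q_out)) ln(V/V₀).
m = m₀ (V₀/V)^(Q_out/(Q_in−Q_out)) = 5.04 × (11.0/4.1600)^(-1.7719) = 0.89980 kg.

0.900 kg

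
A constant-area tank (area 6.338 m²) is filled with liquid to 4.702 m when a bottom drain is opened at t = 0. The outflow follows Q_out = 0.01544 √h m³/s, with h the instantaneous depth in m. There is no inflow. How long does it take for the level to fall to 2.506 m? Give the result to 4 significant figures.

480.6 s

With no inflow, A dh/dt = −0.01544 √h.
This is separable: 2 d(√h)/dt = −0.01544/A, so √h = √h₀ − (0.01544/(2A)) t.
t = 2A(√h₀ − √h)/0.01544 = 2·6.338·(√4.702 − √2.506)/0.01544
  = 12.6760 × (2.16841 − 1.58304) / 0.01544 = 480.583 s.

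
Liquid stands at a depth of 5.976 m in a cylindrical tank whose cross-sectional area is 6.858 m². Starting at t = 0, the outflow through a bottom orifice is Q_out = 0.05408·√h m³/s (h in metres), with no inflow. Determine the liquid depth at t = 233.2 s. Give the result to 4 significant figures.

Accumulation of liquid (constant cross-section A): A dh/dt = −0.05408 √h.
∫ h^(−1/2) dh = −(0.05408/A) ∫ dt, giving 2√h = 2√h₀ − (0.05408/A) t.
√h = √5.976 − 0.05408·233.2/(2·6.858) = 2.44459 − 0.919470 = 1.52512.
h = 1.52512² = 2.32598 m.

2.326 m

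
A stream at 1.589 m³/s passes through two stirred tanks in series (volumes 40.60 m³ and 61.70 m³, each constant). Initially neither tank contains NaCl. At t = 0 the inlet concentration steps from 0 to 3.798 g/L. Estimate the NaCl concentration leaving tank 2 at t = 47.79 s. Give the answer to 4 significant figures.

1.680 g/L

Time constants: τᵢ = Vᵢ/Q for each well-mixed tank.
τ₁ = 40.60/1.589 = 25.5507 s; τ₂ = 61.70/1.589 = 38.8295 s.
Tank 1: C₁ = C_in(1 − e^(−t/τ₁)). Tank 2 (τ₁ ≠ τ₂): C₂ = C_in[1 − (τ₁ e^(−t/τ₁) − τ₂ e^(−t/τ₂))/(τ₁ − τ₂)].
At t = 47.79: e^(−t/τ₁) = 0.154062, e^(−t/τ₂) = 0.292069.
C₂ = 3.798·[1 − (25.5507·0.154062 − 38.8295·0.292069)/(-13.2788)] = 3.798·0.442383 = 1.68017 g/L.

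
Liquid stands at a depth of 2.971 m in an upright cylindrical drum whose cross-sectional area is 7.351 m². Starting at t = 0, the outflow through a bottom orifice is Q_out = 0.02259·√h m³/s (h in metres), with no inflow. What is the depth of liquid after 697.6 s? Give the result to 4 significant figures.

With no inflow, A dh/dt = −0.02259 √h.
This is separable: 2 d(√h)/dt = −0.02259/A, so √h = √h₀ − (0.02259/(2A)) t.
√h = √2.971 − 0.02259·697.6/(2·7.351) = 1.72366 − 1.07188 = 0.651779.
h = 0.651779² = 0.424815 m.

0.4248 m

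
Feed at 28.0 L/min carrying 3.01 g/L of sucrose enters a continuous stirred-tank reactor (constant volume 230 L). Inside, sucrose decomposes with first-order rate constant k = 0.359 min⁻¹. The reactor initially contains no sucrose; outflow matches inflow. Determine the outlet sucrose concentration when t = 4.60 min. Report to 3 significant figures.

V dC/dt = Q(C_in − C) − k V C.
dC/dt = (Q/V) C_in − (Q/V + k) C; effective rate a = Q/V + k = 0.12174 + 0.359 = 0.48074 min⁻¹.
C_ss = Q C_in/(Q + kV) = 0.76223 g/L; C(t) = C_ss + (C₀ − C_ss) e^(−a t).
C(4.60) = 0.76223 + (-0.76223)·e^(−0.48074·4.60) = 0.76223 + (-0.76223)·0.10955 = 0.67873 g/L.

0.679 g/L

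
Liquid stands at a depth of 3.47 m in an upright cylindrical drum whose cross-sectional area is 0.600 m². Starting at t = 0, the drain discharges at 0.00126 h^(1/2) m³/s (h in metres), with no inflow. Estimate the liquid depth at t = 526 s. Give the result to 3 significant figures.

A dh/dt = −Q_out = −0.00126 √h.
Separate and integrate: 2(√h − √h₀) = −(0.00126/A) t.
√h = √3.47 − 0.00126·526/(2·0.600) = 1.8628 − 0.55230 = 1.3105.
h = 1.3105² = 1.7174 m.

1.72 m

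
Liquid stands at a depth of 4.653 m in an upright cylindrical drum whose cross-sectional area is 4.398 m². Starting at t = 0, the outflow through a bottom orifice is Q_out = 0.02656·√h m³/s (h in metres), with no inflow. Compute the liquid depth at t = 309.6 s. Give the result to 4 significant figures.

1.494 m

With no inflow, A dh/dt = −0.02656 √h.
Separate and integrate: 2(√h − √h₀) = −(0.02656/A) t.
√h = √4.653 − 0.02656·309.6/(2·4.398) = 2.15708 − 0.934854 = 1.22223.
h = 1.22223² = 1.49384 m.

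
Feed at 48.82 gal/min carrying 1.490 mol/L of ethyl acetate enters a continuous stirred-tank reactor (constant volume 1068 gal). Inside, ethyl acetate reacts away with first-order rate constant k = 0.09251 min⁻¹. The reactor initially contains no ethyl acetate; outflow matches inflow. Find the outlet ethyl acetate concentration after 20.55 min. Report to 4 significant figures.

0.4640 mol/L

V dC/dt = Q(C_in − C) − k V C.
This is linear with rate a = Q/V + k = 0.138222 min⁻¹.
C_ss = Q C_in/(Q + kV) = 0.492762 mol/L; C(t) = C_ss + (C₀ − C_ss) e^(−a t).
C(20.55) = 0.492762 + (-0.492762)·e^(−0.138222·20.55) = 0.492762 + (-0.492762)·0.0583991 = 0.463985 mol/L.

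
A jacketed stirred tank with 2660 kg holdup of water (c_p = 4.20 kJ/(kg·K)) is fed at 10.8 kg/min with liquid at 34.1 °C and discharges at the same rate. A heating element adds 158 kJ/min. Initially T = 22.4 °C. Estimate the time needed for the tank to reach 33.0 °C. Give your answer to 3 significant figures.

First-law balance (no shaft work): M c_p dT/dt = ṁ c_p (T_in − T) + 158.
τ = M/ṁ = 246.30 min; T_ss = T_in + Q̇/(ṁ c_p) = 37.583 °C.
T(t) = T_ss + (T₀ − T_ss) e^(−t/τ). Set T = 33.0:
e^(−t/τ) = (33.0 − 37.583)/(22.4 − 37.583) = 0.30186
t = −246.30 · ln(0.30186) = 295.01 min.

295 min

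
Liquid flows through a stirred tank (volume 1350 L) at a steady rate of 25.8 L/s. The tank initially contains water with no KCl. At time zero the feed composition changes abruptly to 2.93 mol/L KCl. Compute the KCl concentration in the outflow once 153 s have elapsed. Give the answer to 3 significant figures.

Transient balance on the dissolved component: V dC/dt = Q(C_in − C).
So dC/dt = (C_in − C)/τ with τ = V/Q = 1350/25.8 = 52.326 s.
This is linear first-order; C(t) = C_in + (C₀ − C_in) e^(−t/τ).
C(153) = 2.93 + (0 − 2.93)·e^(−153/52.326) = 2.93 + (-2.9300)·0.053718 = 2.7726 mol/L.

2.77 mol/L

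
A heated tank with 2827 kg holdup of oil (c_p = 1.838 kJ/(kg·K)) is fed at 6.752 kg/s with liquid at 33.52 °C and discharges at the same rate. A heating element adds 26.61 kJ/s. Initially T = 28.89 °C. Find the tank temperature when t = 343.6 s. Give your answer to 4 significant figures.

32.68 °C

First-law balance (no shaft work): M c_p dT/dt = ṁ c_p (T_in − T) + 26.61.
τ = M/ṁ = 418.691 s; T_ss = T_in + Q̇/(ṁ c_p) = 33.52 + 26.61/(6.752·1.838) = 35.6642 °C.
Solution: T(t) = T_ss + (T₀ − T_ss) e^(−t/τ).
T(343.6) = 35.6642 + (-6.77421)·e^(−343.6/418.691) = 35.6642 + (-6.77421)·0.440144 = 32.6826 °C.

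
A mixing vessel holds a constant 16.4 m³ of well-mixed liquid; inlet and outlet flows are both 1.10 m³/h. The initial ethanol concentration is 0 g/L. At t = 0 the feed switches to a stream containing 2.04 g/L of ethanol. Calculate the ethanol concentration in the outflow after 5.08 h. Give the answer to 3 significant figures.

Transient balance on the dissolved component: V dC/dt = Q(C_in − C).
Time constant τ = V/Q = 16.4/1.10 = 14.909 h.
Integrating: C(t) = C_in + (C₀ − C_in) e^(−t/τ).
C(5.08) = 2.04 + (0 − 2.04)·e^(−5.08/14.909) = 2.04 + (-2.0400)·0.71125 = 0.58905 g/L.

0.589 g/L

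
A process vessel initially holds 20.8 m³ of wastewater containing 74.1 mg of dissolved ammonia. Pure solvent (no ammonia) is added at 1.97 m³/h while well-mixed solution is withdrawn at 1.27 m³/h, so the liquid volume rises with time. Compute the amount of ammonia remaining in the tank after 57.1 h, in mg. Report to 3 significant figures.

10.6 mg

Let m(t) be the amount of ammonia. Volume: V(t) = V₀ + (Q_in − Q_out) t = 20.8 + 0.70000 t; V(57.1) = 60.770 m³.
Solute balance: dm/dt = 0 − Q_out C = −Q_out m/V(t).
Separate: dm/m = −Q_out dt/V(t) ⇒ ln(m/m₀) = −(Q_out/(Q_in−Q_out)) ln(V/V₀).
m = m₀ (V₀/V)^(Q_out/(Q_in−Q_out)) = 74.1 × (20.8/60.770)^(1.8143) = 10.594 mg.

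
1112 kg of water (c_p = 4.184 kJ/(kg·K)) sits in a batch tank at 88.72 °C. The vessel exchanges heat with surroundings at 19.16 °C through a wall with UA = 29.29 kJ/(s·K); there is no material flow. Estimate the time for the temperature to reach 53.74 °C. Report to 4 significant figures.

Unsteady energy balance on the tank contents: M c_p dT/dt = −UA(T − T_amb).
τ = M c_p/UA = 158.846 s; T_ss = T_amb = 19.1600 °C.
T(t) = T_ss + (T₀ − T_ss)e^(−t/τ); set T = 53.74:
t = −τ ln[(T − T_ss)/(T₀ − T_ss)] = −158.846 · ln(0.497125) = 111.020 s.

111.0 s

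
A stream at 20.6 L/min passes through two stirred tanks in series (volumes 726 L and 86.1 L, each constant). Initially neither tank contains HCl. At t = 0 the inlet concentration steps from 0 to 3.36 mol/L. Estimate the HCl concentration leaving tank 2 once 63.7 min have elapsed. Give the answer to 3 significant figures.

2.73 mol/L

Time constants: τᵢ = Vᵢ/Q for each well-mixed tank.
τ₁ = 726/20.6 = 35.243 min; τ₂ = 86.1/20.6 = 4.1796 min.
Tank 1: C₁ = C_in(1 − e^(−t/τ₁)). Tank 2 (τ₁ ≠ τ₂): C₂ = C_in[1 − (τ₁ e^(−t/τ₁) − τ₂ e^(−t/τ₂))/(τ₁ − τ₂)].
At t = 63.7: e^(−t/τ₁) = 0.16407, e^(−t/τ₂) = 2.4047e-07.
C₂ = 3.36·[1 − (35.243·0.16407 − 4.1796·2.4047e-07)/(31.063)] = 3.36·0.81385 = 2.7346 mol/L.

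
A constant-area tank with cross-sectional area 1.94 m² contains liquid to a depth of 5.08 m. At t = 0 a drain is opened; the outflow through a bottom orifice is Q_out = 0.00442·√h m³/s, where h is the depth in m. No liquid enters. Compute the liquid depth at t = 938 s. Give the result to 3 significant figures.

Accumulation of liquid (constant cross-section A): A dh/dt = −0.00442 √h.
This is separable: 2 d(√h)/dt = −0.00442/A, so √h = √h₀ − (0.00442/(2A)) t.
√h = √5.08 − 0.00442·938/(2·1.94) = 2.2539 − 1.0685 = 1.1853.
h = 1.1853² = 1.4050 m.

1.41 m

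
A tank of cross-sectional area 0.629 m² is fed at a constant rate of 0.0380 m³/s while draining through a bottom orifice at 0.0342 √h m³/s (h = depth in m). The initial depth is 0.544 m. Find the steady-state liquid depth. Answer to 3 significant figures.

A dh/dt = Q_in − 0.0342 √h. Steady state requires inflow = outflow:
Q_in = 0.0342 √h_ss ⇒ √h_ss = 0.0380/0.0342 = 1.1111.
h_ss = 1.1111² = 1.2346 m. (Since h₀ = 0.544 m < h_ss, the level will rise toward this value.)

1.23 m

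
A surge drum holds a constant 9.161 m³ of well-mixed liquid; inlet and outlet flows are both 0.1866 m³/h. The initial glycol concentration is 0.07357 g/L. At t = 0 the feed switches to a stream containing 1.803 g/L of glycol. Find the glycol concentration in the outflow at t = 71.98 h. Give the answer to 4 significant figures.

Mass balance on the solute (V constant): V dC/dt = Q(C_in − C).
Time constant τ = V/Q = 9.161/0.1866 = 49.0943 h.
Solution: C(t) = C_in + (C₀ − C_in) e^(−t/τ).
C(71.98) = 1.803 + (0.07357 − 1.803)·e^(−71.98/49.0943) = 1.803 + (-1.72943)·0.230811 = 1.40383 g/L.

1.404 g/L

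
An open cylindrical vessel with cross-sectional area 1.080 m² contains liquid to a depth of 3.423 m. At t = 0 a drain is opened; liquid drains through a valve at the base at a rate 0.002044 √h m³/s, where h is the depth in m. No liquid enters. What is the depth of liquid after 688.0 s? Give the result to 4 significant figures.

1.438 m

With no inflow, A dh/dt = −0.002044 √h.
Separate and integrate: 2(√h − √h₀) = −(0.002044/A) t.
√h = √3.423 − 0.002044·688.0/(2·1.080) = 1.85014 − 0.651052 = 1.19908.
h = 1.19908² = 1.43780 m.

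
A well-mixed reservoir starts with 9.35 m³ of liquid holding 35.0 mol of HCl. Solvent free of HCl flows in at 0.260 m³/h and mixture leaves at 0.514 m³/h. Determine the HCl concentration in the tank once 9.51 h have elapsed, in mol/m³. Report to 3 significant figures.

2.76 mol/m³

Let m(t) be the amount of HCl. Volume: V(t) = V₀ + (Q_in − Q_out) t = 9.35 − 0.25400 t; V(9.51) = 6.9345 m³.
No HCl enters, so dm/dt = −Q_out · (m/V).
dm/m = −Q_out dt/(V₀ − 0.25400 t); integrating gives ln(m/m₀) = −(Q_out/(Q_in−Q_out)) ln(V/V₀).
m = m₀ (V₀/V)^(Q_out/(Q_in−Q_out)) = 35.0 × (9.35/6.9345)^(-2.0236) = 19.116 mol.
C = m/V = 19.116/6.9345 = 2.7567 mol/m³.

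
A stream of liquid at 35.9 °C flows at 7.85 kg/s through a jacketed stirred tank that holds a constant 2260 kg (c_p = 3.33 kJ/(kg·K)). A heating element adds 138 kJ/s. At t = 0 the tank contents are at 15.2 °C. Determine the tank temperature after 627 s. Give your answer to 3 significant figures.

Unsteady energy balance on the tank contents: M c_p dT/dt = ṁ c_p (T_in − T) + 138.
τ = M/ṁ = 287.90 s; T_ss = T_in + Q̇/(ṁ c_p) = 35.9 + 138/(7.85·3.33) = 41.179 °C.
T approaches T_ss exponentially: T(t) = T_ss + (T₀ − T_ss) e^(−t/τ).
T(627) = 41.179 + (-25.979)·e^(−627/287.90) = 41.179 + (-25.979)·0.11328 = 38.236 °C.

38.2 °C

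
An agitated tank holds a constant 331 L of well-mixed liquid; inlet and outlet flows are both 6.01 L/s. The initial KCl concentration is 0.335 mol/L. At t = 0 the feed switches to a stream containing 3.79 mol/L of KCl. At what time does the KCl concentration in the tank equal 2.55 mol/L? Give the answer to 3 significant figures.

Species balance: V dC/dt = Q(C_in − C) ⇒ τ = V/Q = 55.075 s.
C(t) = C_in + (C₀ − C_in) e^(−t/τ). Set C = 2.55 and solve for t:
e^(−t/τ) = (C − C_in)/(C₀ − C_in) = (2.55 − 3.79)/(0.335 − 3.79) = 0.35890
t = −τ ln(…) = 55.075 × 1.0247 = 56.436 s.

56.4 s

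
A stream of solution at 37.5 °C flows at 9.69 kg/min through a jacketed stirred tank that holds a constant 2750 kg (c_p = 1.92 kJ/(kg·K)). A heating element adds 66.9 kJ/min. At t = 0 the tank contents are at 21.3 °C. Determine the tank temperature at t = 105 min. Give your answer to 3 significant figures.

27.4 °C

M c_p dT/dt = ṁ c_p (T_in − T) + Q̇.
τ = M/ṁ = 283.80 min; T_ss = T_in + Q̇/(ṁ c_p) = 37.5 + 66.9/(9.69·1.92) = 41.096 °C.
Solution: T(t) = T_ss + (T₀ − T_ss) e^(−t/τ).
T(105) = 41.096 + (-19.796)·e^(−105/283.80) = 41.096 + (-19.796)·0.69075 = 27.422 °C.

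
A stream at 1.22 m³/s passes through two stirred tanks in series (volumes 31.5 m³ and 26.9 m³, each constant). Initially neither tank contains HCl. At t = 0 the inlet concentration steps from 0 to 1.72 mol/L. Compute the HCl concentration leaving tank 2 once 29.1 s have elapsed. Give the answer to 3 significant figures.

Species balance on tank i: dCᵢ/dt = (Cᵢ₋₁ − Cᵢ)/τᵢ with τᵢ = Vᵢ/Q.
τ₁ = 31.5/1.22 = 25.820 s; τ₂ = 26.9/1.22 = 22.049 s.
Solving the cascade with C₁(0)=C₂(0)=0 gives C₂(t) = C_in[1 − (τ₁ e^(−t/τ₁) − τ₂ e^(−t/τ₂))/(τ₁ − τ₂)].
At t = 29.1: e^(−t/τ₁) = 0.32399, e^(−t/τ₂) = 0.26719.
C₂ = 1.72·[1 − (25.820·0.32399 − 22.049·0.26719)/(3.7705)] = 1.72·0.34389 = 0.59150 mol/L.

0.591 mol/L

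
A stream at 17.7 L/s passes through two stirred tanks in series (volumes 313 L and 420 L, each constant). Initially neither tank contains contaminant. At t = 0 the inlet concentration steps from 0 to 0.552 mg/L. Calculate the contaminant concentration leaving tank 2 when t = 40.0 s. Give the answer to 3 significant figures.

Species balance on tank i: dCᵢ/dt = (Cᵢ₋₁ − Cᵢ)/τᵢ with τᵢ = Vᵢ/Q.
τ₁ = 313/17.7 = 17.684 s; τ₂ = 420/17.7 = 23.729 s.
Solving the cascade with C₁(0)=C₂(0)=0 gives C₂(t) = C_in[1 − (τ₁ e^(−t/τ₁) − τ₂ e^(−t/τ₂))/(τ₁ − τ₂)].
At t = 40.0: e^(−t/τ₁) = 0.10414, e^(−t/τ₂) = 0.18531.
C₂ = 0.552·[1 − (17.684·0.10414 − 23.729·0.18531)/(-6.0452)] = 0.552·0.57725 = 0.31864 mg/L.

0.319 mg/L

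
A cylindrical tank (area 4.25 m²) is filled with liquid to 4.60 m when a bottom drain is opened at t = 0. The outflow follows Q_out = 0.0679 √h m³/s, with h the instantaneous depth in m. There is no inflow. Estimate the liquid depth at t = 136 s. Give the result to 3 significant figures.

1.12 m

With no inflow, A dh/dt = −0.0679 √h.
∫ h^(−1/2) dh = −(0.0679/A) ∫ dt, giving 2√h = 2√h₀ − (0.0679/A) t.
√h = √4.60 − 0.0679·136/(2·4.25) = 2.1448 − 1.0864 = 1.0584.
h = 1.0584² = 1.1201 m.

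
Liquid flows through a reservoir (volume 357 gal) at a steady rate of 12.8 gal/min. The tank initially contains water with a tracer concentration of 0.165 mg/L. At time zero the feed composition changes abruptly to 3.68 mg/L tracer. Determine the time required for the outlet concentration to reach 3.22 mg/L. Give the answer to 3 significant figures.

56.7 min

Species balance: V dC/dt = Q(C_in − C) ⇒ τ = V/Q = 27.891 min.
C(t) = C_in + (C₀ − C_in) e^(−t/τ). Set C = 3.22 and solve for t:
e^(−t/τ) = (C − C_in)/(C₀ − C_in) = (3.22 − 3.68)/(0.165 − 3.68) = 0.13087
t = −τ ln(…) = 27.891 × 2.0336 = 56.717 min.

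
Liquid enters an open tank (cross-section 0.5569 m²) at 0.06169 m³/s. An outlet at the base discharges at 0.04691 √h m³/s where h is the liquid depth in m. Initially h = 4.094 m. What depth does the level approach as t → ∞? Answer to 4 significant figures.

1.729 m

Volume balance on the tank: A dh/dt = Q_in − 0.04691 √h. At steady state dh/dt = 0:
Q_in = 0.04691 √h_ss ⇒ √h_ss = 0.06169/0.04691 = 1.31507.
h_ss = 1.31507² = 1.72941 m. (Since h₀ = 4.094 m > h_ss, the level will fall toward this value.)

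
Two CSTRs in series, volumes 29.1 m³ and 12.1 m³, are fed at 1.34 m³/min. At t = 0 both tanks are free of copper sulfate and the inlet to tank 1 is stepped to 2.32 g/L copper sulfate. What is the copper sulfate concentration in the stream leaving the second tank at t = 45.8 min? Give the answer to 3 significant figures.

1.85 g/L

Each tank obeys Vᵢ dCᵢ/dt = Q(Cᵢ₋₁ − Cᵢ), so τᵢ = Vᵢ/Q.
τ₁ = 29.1/1.34 = 21.716 min; τ₂ = 12.1/1.34 = 9.0299 min.
Solving the cascade with C₁(0)=C₂(0)=0 gives C₂(t) = C_in[1 − (τ₁ e^(−t/τ₁) − τ₂ e^(−t/τ₂))/(τ₁ − τ₂)].
At t = 45.8: e^(−t/τ₁) = 0.12136, e^(−t/τ₂) = 0.0062695.
C₂ = 2.32·[1 − (21.716·0.12136 − 9.0299·0.0062695)/(12.687)] = 2.32·0.79672 = 1.8484 g/L.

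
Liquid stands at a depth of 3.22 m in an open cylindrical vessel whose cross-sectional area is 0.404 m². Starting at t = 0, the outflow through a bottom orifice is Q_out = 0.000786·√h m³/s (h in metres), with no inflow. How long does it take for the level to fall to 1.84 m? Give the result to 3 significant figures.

450 s

With no inflow, A dh/dt = −0.000786 √h.
Separate and integrate: 2(√h − √h₀) = −(0.000786/A) t.
t = 2A(√h₀ − √h)/0.000786 = 2·0.404·(√3.22 − √1.84)/0.000786
  = 0.80800 × (1.7944 − 1.3565) / 0.000786 = 450.23 s.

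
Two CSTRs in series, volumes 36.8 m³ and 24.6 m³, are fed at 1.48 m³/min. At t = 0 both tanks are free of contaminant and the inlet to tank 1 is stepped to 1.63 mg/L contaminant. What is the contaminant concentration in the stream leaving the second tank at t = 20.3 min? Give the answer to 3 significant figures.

0.426 mg/L

Species balance on tank i: dCᵢ/dt = (Cᵢ₋₁ − Cᵢ)/τᵢ with τᵢ = Vᵢ/Q.
τ₁ = 36.8/1.48 = 24.865 min; τ₂ = 24.6/1.48 = 16.622 min.
Solving the cascade with C₁(0)=C₂(0)=0 gives C₂(t) = C_in[1 − (τ₁ e^(−t/τ₁) − τ₂ e^(−t/τ₂))/(τ₁ − τ₂)].
At t = 20.3: e^(−t/τ₁) = 0.44201, e^(−t/τ₂) = 0.29485.
C₂ = 1.63·[1 − (24.865·0.44201 − 16.622·0.29485)/(8.2432)] = 1.63·0.26124 = 0.42582 mg/L.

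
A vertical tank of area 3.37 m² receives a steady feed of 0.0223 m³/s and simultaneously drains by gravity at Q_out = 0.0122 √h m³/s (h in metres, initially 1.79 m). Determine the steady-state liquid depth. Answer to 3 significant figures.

Accumulation of liquid (constant cross-section A): A dh/dt = Q_in − 0.0122 √h. At steady state dh/dt = 0:
Q_in = 0.0122 √h_ss ⇒ √h_ss = 0.0223/0.0122 = 1.8279.
h_ss = 1.8279² = 3.3411 m. (Since h₀ = 1.79 m < h_ss, the level will rise toward this value.)

3.34 m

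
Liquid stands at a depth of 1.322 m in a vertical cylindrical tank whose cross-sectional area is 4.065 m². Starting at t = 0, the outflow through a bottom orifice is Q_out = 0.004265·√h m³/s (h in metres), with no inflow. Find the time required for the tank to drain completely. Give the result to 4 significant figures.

Volume balance on the tank: A dh/dt = −0.004265 √h.
∫ h^(−1/2) dh = −(0.004265/A) ∫ dt, giving 2√h = 2√h₀ − (0.004265/A) t.
Set h = 0: 2√h₀ = (0.004265/A) t_empty ⇒ t_empty = 2A√h₀/0.004265.
t_empty = 2·4.065·√1.322/0.004265 = 8.13000·1.14978/0.004265 = 2191.73 s.

2192 s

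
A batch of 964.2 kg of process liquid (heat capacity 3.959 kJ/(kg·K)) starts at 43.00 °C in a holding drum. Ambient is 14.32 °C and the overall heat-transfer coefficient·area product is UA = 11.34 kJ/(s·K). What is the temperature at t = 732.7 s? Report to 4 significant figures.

Unsteady energy balance on the tank contents: M c_p dT/dt = −UA(T − T_amb).
dT/dt = (T_ss − T)/τ with T_ss = T_amb = 14.3200 °C, τ = M c_p/UA = 964.2·3.959/11.34 = 336.620 s.
Solution: T(t) = T_ss + (T₀ − T_ss) e^(−t/τ).
T(732.7) = 14.3200 + (28.6800)·0.113422 = 17.5729 °C.

17.57 °C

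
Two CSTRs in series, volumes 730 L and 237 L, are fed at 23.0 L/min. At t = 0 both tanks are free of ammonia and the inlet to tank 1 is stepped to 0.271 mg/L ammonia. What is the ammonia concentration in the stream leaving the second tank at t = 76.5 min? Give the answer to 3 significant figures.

Each tank obeys Vᵢ dCᵢ/dt = Q(Cᵢ₋₁ − Cᵢ), so τᵢ = Vᵢ/Q.
τ₁ = 730/23.0 = 31.739 min; τ₂ = 237/23.0 = 10.304 min.
Solving the cascade with C₁(0)=C₂(0)=0 gives C₂(t) = C_in[1 − (τ₁ e^(−t/τ₁) − τ₂ e^(−t/τ₂))/(τ₁ − τ₂)].
At t = 76.5: e^(−t/τ₁) = 0.089791, e^(−t/τ₂) = 0.00059673.
C₂ = 0.271·[1 − (31.739·0.089791 − 10.304·0.00059673)/(21.435)] = 0.271·0.86733 = 0.23505 mg/L.

0.235 mg/L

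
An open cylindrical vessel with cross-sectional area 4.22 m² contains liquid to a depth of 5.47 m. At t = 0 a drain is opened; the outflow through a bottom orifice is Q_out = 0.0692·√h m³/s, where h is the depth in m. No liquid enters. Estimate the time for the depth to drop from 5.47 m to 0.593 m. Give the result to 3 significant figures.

191 s

A dh/dt = −Q_out = −0.0692 √h.
Separate and integrate: 2(√h − √h₀) = −(0.0692/A) t.
t = 2A(√h₀ − √h)/0.0692 = 2·4.22·(√5.47 − √0.593)/0.0692
  = 8.4400 × (2.3388 − 0.77006) / 0.0692 = 191.33 s.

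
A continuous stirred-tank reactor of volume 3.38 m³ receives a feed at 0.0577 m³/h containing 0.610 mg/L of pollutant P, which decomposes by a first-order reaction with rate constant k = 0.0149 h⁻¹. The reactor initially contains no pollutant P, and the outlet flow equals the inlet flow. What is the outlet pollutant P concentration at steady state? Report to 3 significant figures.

0.326 mg/L

Species balance: V dC/dt = Q C_in − Q C − k V C.
At steady state: 0 = Q C_in − (Q + kV) C_ss, so C_ss = Q C_in/(Q + kV).
C_ss = 0.0577·0.610/(0.0577 + 0.0149·3.38) = 0.035197/0.10806 = 0.32571 mg/L.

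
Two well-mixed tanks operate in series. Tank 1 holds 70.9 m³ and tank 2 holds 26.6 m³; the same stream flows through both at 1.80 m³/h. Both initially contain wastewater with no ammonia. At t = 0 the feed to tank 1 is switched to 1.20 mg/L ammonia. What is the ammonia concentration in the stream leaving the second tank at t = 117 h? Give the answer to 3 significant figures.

Time constants: τᵢ = Vᵢ/Q for each well-mixed tank.
τ₁ = 70.9/1.80 = 39.389 h; τ₂ = 26.6/1.80 = 14.778 h.
Tank 1: C₁ = C_in(1 − e^(−t/τ₁)). Tank 2 (τ₁ ≠ τ₂): C₂ = C_in[1 − (τ₁ e^(−t/τ₁) − τ₂ e^(−t/τ₂))/(τ₁ − τ₂)].
At t = 117: e^(−t/τ₁) = 0.051284, e^(−t/τ₂) = 0.00036439.
C₂ = 1.20·[1 − (39.389·0.051284 − 14.778·0.00036439)/(24.611)] = 1.20·0.91814 = 1.1018 mg/L.

1.10 mg/L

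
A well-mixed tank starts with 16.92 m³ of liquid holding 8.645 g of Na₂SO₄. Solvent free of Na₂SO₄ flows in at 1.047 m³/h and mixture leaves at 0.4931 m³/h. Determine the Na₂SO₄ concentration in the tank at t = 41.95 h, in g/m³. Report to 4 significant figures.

Let m(t) be the amount of Na₂SO₄. Volume: V(t) = V₀ + (Q_in − Q_out) t = 16.92 + 0.553900 t; V(41.95) = 40.1561 m³.
Solute balance: dm/dt = 0 − Q_out C = −Q_out m/V(t).
Separate: dm/m = −Q_out dt/V(t) ⇒ ln(m/m₀) = −(Q_out/(Q_in−Q_out)) ln(V/V₀).
m = m₀ (V₀/V)^(Q_out/(Q_in−Q_out)) = 8.645 × (16.92/40.1561)^(0.890233) = 4.00512 g.
C = m/V = 4.00512/40.1561 = 0.0997386 g/m³.

0.09974 g/m³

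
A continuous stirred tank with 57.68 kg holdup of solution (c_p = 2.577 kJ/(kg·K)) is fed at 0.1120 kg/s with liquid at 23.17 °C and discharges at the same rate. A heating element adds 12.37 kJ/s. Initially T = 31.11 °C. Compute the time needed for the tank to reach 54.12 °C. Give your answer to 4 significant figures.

554.0 s

M c_p dT/dt = ṁ c_p (T_in − T) + Q̇.
τ = M/ṁ = 515.000 s; T_ss = T_in + Q̇/(ṁ c_p) = 66.0285 °C.
T(t) = T_ss + (T₀ − T_ss) e^(−t/τ). Set T = 54.12:
e^(−t/τ) = (54.12 − 66.0285)/(31.11 − 66.0285) = 0.341038
t = −515.000 · ln(0.341038) = 554.018 s.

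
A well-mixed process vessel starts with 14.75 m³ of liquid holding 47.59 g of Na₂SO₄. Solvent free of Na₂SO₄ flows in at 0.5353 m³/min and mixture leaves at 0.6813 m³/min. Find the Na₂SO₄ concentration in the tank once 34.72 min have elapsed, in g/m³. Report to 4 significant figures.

Total volume: dV/dt = Q_in − Q_out = -0.146000 m³/min, so V(t) = 14.75 − 0.146000 t and V(34.72) = 9.68088 m³.
Solute balance: dm/dt = 0 − Q_out C = −Q_out m/V(t).
dm/m = −Q_out dt/(V₀ − 0.146000 t); integrating gives ln(m/m₀) = −(Q_out/(Q_in−Q_out)) ln(V/V₀).
m = m₀ (V₀/V)^(Q_out/(Q_in−Q_out)) = 47.59 × (14.75/9.68088)^(-4.66644) = 6.67007 g.
C = m/V = 6.67007/9.68088 = 0.688995 g/m³.

0.6890 g/m³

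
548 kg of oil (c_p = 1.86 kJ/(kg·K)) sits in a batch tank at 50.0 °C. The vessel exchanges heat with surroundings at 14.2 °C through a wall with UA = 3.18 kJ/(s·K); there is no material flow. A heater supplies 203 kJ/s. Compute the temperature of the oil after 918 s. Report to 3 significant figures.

76.4 °C

Lumped-capacitance energy balance: M c_p dT/dt = UA(T_amb − T) + Q̇.
dT/dt = (T_ss − T)/τ with T_ss = T_amb + Q̇/UA = 14.2 + 203/3.18 = 78.036 °C, τ = M c_p/UA = 548·1.86/3.18 = 320.53 s.
T approaches T_ss exponentially: T(t) = T_ss + (T₀ − T_ss) e^(−t/τ).
T(918) = 78.036 + (-28.036)·0.057039 = 76.437 °C.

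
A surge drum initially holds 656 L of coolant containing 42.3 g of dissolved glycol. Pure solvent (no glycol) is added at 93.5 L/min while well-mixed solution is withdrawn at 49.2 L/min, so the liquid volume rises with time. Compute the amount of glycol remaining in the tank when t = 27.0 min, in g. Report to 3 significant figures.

Let m(t) be the amount of glycol. Volume: V(t) = V₀ + (Q_in − Q_out) t = 656 + 44.300 t; V(27.0) = 1852.1 L.
No glycol enters, so dm/dt = −Q_out · (m/V).
dm/m = −Q_out dt/(V₀ + 44.300 t); integrating gives ln(m/m₀) = −(Q_out/(Q_in−Q_out)) ln(V/V₀).
m = m₀ (V₀/V)^(Q_out/(Q_in−Q_out)) = 42.3 × (656/1852.1)^(1.1106) = 13.357 g.

13.4 g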